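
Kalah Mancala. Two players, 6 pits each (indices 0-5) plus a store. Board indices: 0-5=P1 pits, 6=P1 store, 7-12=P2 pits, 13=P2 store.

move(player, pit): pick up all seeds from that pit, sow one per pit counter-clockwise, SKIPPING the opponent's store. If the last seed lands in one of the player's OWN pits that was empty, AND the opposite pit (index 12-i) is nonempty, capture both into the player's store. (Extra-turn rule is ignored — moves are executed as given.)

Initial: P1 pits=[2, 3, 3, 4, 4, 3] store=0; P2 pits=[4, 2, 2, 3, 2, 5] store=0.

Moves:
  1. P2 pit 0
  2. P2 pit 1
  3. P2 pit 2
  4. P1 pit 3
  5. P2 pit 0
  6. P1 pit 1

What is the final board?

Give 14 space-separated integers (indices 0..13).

Answer: 2 0 4 1 1 4 1 0 0 0 6 5 6 7

Derivation:
Move 1: P2 pit0 -> P1=[2,3,3,4,4,3](0) P2=[0,3,3,4,3,5](0)
Move 2: P2 pit1 -> P1=[2,3,3,4,4,3](0) P2=[0,0,4,5,4,5](0)
Move 3: P2 pit2 -> P1=[2,3,3,4,4,3](0) P2=[0,0,0,6,5,6](1)
Move 4: P1 pit3 -> P1=[2,3,3,0,5,4](1) P2=[1,0,0,6,5,6](1)
Move 5: P2 pit0 -> P1=[2,3,3,0,0,4](1) P2=[0,0,0,6,5,6](7)
Move 6: P1 pit1 -> P1=[2,0,4,1,1,4](1) P2=[0,0,0,6,5,6](7)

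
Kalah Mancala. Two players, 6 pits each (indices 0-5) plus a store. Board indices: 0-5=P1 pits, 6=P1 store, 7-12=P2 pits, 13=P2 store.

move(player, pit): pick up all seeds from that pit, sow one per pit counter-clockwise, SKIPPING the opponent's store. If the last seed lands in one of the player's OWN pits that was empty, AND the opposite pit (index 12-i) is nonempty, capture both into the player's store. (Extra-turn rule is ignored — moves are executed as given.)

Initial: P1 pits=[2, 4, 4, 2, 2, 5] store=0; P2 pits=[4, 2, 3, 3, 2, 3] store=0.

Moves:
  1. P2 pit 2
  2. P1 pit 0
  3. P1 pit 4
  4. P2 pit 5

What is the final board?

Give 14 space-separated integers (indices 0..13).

Move 1: P2 pit2 -> P1=[2,4,4,2,2,5](0) P2=[4,2,0,4,3,4](0)
Move 2: P1 pit0 -> P1=[0,5,5,2,2,5](0) P2=[4,2,0,4,3,4](0)
Move 3: P1 pit4 -> P1=[0,5,5,2,0,6](1) P2=[4,2,0,4,3,4](0)
Move 4: P2 pit5 -> P1=[1,6,6,2,0,6](1) P2=[4,2,0,4,3,0](1)

Answer: 1 6 6 2 0 6 1 4 2 0 4 3 0 1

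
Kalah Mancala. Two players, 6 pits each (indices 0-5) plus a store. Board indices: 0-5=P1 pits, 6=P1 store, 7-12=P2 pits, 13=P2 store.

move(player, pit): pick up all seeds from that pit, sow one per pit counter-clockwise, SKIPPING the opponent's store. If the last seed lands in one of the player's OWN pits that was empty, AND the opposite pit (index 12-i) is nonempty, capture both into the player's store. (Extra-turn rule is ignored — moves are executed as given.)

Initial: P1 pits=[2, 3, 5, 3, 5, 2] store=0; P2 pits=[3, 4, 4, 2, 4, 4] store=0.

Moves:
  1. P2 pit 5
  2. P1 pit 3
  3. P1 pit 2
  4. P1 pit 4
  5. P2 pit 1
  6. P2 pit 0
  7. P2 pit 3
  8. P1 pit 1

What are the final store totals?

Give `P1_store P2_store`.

Answer: 4 3

Derivation:
Move 1: P2 pit5 -> P1=[3,4,6,3,5,2](0) P2=[3,4,4,2,4,0](1)
Move 2: P1 pit3 -> P1=[3,4,6,0,6,3](1) P2=[3,4,4,2,4,0](1)
Move 3: P1 pit2 -> P1=[3,4,0,1,7,4](2) P2=[4,5,4,2,4,0](1)
Move 4: P1 pit4 -> P1=[3,4,0,1,0,5](3) P2=[5,6,5,3,5,0](1)
Move 5: P2 pit1 -> P1=[4,4,0,1,0,5](3) P2=[5,0,6,4,6,1](2)
Move 6: P2 pit0 -> P1=[4,4,0,1,0,5](3) P2=[0,1,7,5,7,2](2)
Move 7: P2 pit3 -> P1=[5,5,0,1,0,5](3) P2=[0,1,7,0,8,3](3)
Move 8: P1 pit1 -> P1=[5,0,1,2,1,6](4) P2=[0,1,7,0,8,3](3)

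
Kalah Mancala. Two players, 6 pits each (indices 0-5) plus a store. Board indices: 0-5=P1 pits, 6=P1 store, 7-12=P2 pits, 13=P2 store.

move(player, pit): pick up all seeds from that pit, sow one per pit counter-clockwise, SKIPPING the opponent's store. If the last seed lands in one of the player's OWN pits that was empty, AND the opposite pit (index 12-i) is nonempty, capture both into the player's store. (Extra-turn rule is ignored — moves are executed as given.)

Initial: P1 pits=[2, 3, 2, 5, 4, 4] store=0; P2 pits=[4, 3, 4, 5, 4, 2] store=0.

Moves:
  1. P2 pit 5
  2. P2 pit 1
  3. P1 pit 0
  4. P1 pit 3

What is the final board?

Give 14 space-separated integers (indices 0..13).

Move 1: P2 pit5 -> P1=[3,3,2,5,4,4](0) P2=[4,3,4,5,4,0](1)
Move 2: P2 pit1 -> P1=[3,3,2,5,4,4](0) P2=[4,0,5,6,5,0](1)
Move 3: P1 pit0 -> P1=[0,4,3,6,4,4](0) P2=[4,0,5,6,5,0](1)
Move 4: P1 pit3 -> P1=[0,4,3,0,5,5](1) P2=[5,1,6,6,5,0](1)

Answer: 0 4 3 0 5 5 1 5 1 6 6 5 0 1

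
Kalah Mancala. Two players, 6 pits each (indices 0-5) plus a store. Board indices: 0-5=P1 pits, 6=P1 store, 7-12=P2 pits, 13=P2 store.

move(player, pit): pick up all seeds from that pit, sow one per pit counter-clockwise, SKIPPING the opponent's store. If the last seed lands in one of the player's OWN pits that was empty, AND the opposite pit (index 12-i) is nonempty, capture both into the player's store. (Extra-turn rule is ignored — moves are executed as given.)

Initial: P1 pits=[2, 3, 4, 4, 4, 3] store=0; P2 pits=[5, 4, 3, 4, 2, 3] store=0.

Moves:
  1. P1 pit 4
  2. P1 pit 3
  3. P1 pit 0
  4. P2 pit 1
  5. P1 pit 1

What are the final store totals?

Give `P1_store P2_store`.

Move 1: P1 pit4 -> P1=[2,3,4,4,0,4](1) P2=[6,5,3,4,2,3](0)
Move 2: P1 pit3 -> P1=[2,3,4,0,1,5](2) P2=[7,5,3,4,2,3](0)
Move 3: P1 pit0 -> P1=[0,4,5,0,1,5](2) P2=[7,5,3,4,2,3](0)
Move 4: P2 pit1 -> P1=[0,4,5,0,1,5](2) P2=[7,0,4,5,3,4](1)
Move 5: P1 pit1 -> P1=[0,0,6,1,2,6](2) P2=[7,0,4,5,3,4](1)

Answer: 2 1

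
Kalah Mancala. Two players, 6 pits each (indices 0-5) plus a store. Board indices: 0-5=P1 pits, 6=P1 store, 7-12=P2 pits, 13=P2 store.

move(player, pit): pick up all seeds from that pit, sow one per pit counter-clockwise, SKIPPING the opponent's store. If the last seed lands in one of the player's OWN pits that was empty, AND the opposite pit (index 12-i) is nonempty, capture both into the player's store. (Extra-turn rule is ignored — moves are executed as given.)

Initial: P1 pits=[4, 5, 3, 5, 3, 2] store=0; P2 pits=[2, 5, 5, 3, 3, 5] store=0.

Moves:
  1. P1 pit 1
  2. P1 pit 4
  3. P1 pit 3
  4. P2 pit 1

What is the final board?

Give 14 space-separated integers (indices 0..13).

Answer: 5 1 4 0 1 5 3 4 0 7 4 4 6 1

Derivation:
Move 1: P1 pit1 -> P1=[4,0,4,6,4,3](1) P2=[2,5,5,3,3,5](0)
Move 2: P1 pit4 -> P1=[4,0,4,6,0,4](2) P2=[3,6,5,3,3,5](0)
Move 3: P1 pit3 -> P1=[4,0,4,0,1,5](3) P2=[4,7,6,3,3,5](0)
Move 4: P2 pit1 -> P1=[5,1,4,0,1,5](3) P2=[4,0,7,4,4,6](1)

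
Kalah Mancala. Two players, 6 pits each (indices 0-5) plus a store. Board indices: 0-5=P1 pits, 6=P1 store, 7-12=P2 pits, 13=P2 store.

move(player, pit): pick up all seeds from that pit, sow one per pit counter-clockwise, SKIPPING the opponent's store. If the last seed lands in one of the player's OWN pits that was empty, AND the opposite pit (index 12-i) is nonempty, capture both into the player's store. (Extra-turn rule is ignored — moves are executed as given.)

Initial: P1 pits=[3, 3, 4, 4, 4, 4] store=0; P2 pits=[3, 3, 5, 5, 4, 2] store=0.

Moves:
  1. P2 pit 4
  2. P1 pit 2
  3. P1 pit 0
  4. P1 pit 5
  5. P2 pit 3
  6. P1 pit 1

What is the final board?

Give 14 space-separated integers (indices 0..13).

Answer: 1 0 3 7 7 1 3 5 4 6 0 1 4 2

Derivation:
Move 1: P2 pit4 -> P1=[4,4,4,4,4,4](0) P2=[3,3,5,5,0,3](1)
Move 2: P1 pit2 -> P1=[4,4,0,5,5,5](1) P2=[3,3,5,5,0,3](1)
Move 3: P1 pit0 -> P1=[0,5,1,6,6,5](1) P2=[3,3,5,5,0,3](1)
Move 4: P1 pit5 -> P1=[0,5,1,6,6,0](2) P2=[4,4,6,6,0,3](1)
Move 5: P2 pit3 -> P1=[1,6,2,6,6,0](2) P2=[4,4,6,0,1,4](2)
Move 6: P1 pit1 -> P1=[1,0,3,7,7,1](3) P2=[5,4,6,0,1,4](2)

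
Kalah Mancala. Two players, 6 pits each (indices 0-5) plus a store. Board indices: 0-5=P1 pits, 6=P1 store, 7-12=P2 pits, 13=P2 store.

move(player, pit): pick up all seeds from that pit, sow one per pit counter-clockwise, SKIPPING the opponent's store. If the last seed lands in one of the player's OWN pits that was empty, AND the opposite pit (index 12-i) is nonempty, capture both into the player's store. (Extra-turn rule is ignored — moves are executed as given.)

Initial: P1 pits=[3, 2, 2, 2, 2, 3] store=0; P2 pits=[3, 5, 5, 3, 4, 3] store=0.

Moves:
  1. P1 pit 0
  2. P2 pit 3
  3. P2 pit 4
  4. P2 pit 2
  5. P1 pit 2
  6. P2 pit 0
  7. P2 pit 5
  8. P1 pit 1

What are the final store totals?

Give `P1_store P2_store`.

Answer: 2 4

Derivation:
Move 1: P1 pit0 -> P1=[0,3,3,3,2,3](0) P2=[3,5,5,3,4,3](0)
Move 2: P2 pit3 -> P1=[0,3,3,3,2,3](0) P2=[3,5,5,0,5,4](1)
Move 3: P2 pit4 -> P1=[1,4,4,3,2,3](0) P2=[3,5,5,0,0,5](2)
Move 4: P2 pit2 -> P1=[2,4,4,3,2,3](0) P2=[3,5,0,1,1,6](3)
Move 5: P1 pit2 -> P1=[2,4,0,4,3,4](1) P2=[3,5,0,1,1,6](3)
Move 6: P2 pit0 -> P1=[2,4,0,4,3,4](1) P2=[0,6,1,2,1,6](3)
Move 7: P2 pit5 -> P1=[3,5,1,5,4,4](1) P2=[0,6,1,2,1,0](4)
Move 8: P1 pit1 -> P1=[3,0,2,6,5,5](2) P2=[0,6,1,2,1,0](4)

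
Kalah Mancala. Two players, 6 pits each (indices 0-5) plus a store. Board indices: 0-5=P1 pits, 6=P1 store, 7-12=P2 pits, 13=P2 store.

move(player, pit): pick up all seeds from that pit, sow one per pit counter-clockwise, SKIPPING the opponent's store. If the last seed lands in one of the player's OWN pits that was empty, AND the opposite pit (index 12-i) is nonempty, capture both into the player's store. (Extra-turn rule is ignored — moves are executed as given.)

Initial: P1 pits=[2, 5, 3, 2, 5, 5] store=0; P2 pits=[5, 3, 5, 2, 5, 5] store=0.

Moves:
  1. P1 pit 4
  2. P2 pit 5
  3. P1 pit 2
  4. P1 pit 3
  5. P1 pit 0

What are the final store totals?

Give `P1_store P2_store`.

Move 1: P1 pit4 -> P1=[2,5,3,2,0,6](1) P2=[6,4,6,2,5,5](0)
Move 2: P2 pit5 -> P1=[3,6,4,3,0,6](1) P2=[6,4,6,2,5,0](1)
Move 3: P1 pit2 -> P1=[3,6,0,4,1,7](2) P2=[6,4,6,2,5,0](1)
Move 4: P1 pit3 -> P1=[3,6,0,0,2,8](3) P2=[7,4,6,2,5,0](1)
Move 5: P1 pit0 -> P1=[0,7,1,0,2,8](10) P2=[7,4,0,2,5,0](1)

Answer: 10 1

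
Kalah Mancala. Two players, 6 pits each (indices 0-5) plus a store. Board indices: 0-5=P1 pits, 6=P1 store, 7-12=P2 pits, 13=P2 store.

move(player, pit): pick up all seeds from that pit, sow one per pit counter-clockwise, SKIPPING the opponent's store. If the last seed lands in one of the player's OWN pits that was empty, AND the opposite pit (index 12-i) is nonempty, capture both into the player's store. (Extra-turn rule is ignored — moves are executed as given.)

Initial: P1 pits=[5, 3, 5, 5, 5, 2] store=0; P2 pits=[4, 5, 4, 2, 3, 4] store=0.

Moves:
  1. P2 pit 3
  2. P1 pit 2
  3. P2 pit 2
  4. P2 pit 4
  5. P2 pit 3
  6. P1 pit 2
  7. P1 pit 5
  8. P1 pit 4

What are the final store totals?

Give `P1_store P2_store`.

Move 1: P2 pit3 -> P1=[5,3,5,5,5,2](0) P2=[4,5,4,0,4,5](0)
Move 2: P1 pit2 -> P1=[5,3,0,6,6,3](1) P2=[5,5,4,0,4,5](0)
Move 3: P2 pit2 -> P1=[5,3,0,6,6,3](1) P2=[5,5,0,1,5,6](1)
Move 4: P2 pit4 -> P1=[6,4,1,6,6,3](1) P2=[5,5,0,1,0,7](2)
Move 5: P2 pit3 -> P1=[6,0,1,6,6,3](1) P2=[5,5,0,0,0,7](7)
Move 6: P1 pit2 -> P1=[6,0,0,7,6,3](1) P2=[5,5,0,0,0,7](7)
Move 7: P1 pit5 -> P1=[6,0,0,7,6,0](2) P2=[6,6,0,0,0,7](7)
Move 8: P1 pit4 -> P1=[6,0,0,7,0,1](3) P2=[7,7,1,1,0,7](7)

Answer: 3 7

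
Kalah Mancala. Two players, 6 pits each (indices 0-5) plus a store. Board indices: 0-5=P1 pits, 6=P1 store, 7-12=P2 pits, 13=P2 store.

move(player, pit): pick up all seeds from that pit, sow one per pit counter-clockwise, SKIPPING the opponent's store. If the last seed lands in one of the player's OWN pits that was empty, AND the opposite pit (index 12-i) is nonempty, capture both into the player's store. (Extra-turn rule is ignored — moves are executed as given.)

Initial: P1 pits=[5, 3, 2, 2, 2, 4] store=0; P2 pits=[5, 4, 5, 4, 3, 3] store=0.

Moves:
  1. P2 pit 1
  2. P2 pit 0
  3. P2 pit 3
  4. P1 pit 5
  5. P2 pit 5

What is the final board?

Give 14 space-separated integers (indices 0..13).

Move 1: P2 pit1 -> P1=[5,3,2,2,2,4](0) P2=[5,0,6,5,4,4](0)
Move 2: P2 pit0 -> P1=[5,3,2,2,2,4](0) P2=[0,1,7,6,5,5](0)
Move 3: P2 pit3 -> P1=[6,4,3,2,2,4](0) P2=[0,1,7,0,6,6](1)
Move 4: P1 pit5 -> P1=[6,4,3,2,2,0](1) P2=[1,2,8,0,6,6](1)
Move 5: P2 pit5 -> P1=[7,5,4,3,3,0](1) P2=[1,2,8,0,6,0](2)

Answer: 7 5 4 3 3 0 1 1 2 8 0 6 0 2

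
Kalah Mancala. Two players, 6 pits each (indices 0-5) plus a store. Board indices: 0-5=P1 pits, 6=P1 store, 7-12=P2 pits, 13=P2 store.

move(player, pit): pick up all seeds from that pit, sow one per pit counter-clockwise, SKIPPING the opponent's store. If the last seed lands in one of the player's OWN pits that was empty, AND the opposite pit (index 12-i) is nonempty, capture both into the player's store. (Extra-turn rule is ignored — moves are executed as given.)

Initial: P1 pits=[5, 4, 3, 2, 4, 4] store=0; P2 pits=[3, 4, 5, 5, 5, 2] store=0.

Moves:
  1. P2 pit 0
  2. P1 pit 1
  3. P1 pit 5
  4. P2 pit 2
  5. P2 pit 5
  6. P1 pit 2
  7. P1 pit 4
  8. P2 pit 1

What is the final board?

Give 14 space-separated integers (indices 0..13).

Move 1: P2 pit0 -> P1=[5,4,3,2,4,4](0) P2=[0,5,6,6,5,2](0)
Move 2: P1 pit1 -> P1=[5,0,4,3,5,5](0) P2=[0,5,6,6,5,2](0)
Move 3: P1 pit5 -> P1=[5,0,4,3,5,0](1) P2=[1,6,7,7,5,2](0)
Move 4: P2 pit2 -> P1=[6,1,5,3,5,0](1) P2=[1,6,0,8,6,3](1)
Move 5: P2 pit5 -> P1=[7,2,5,3,5,0](1) P2=[1,6,0,8,6,0](2)
Move 6: P1 pit2 -> P1=[7,2,0,4,6,1](2) P2=[2,6,0,8,6,0](2)
Move 7: P1 pit4 -> P1=[7,2,0,4,0,2](3) P2=[3,7,1,9,6,0](2)
Move 8: P2 pit1 -> P1=[8,3,0,4,0,2](3) P2=[3,0,2,10,7,1](3)

Answer: 8 3 0 4 0 2 3 3 0 2 10 7 1 3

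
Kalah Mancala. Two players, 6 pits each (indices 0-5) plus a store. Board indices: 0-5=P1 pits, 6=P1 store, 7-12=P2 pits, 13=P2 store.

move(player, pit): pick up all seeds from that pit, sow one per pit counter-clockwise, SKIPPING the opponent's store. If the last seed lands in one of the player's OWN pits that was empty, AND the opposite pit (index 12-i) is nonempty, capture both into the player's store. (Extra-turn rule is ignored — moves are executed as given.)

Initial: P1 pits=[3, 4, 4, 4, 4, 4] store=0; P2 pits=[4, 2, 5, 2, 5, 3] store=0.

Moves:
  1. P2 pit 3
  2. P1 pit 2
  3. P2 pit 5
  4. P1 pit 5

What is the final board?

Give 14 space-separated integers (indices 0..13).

Move 1: P2 pit3 -> P1=[3,4,4,4,4,4](0) P2=[4,2,5,0,6,4](0)
Move 2: P1 pit2 -> P1=[3,4,0,5,5,5](1) P2=[4,2,5,0,6,4](0)
Move 3: P2 pit5 -> P1=[4,5,1,5,5,5](1) P2=[4,2,5,0,6,0](1)
Move 4: P1 pit5 -> P1=[4,5,1,5,5,0](2) P2=[5,3,6,1,6,0](1)

Answer: 4 5 1 5 5 0 2 5 3 6 1 6 0 1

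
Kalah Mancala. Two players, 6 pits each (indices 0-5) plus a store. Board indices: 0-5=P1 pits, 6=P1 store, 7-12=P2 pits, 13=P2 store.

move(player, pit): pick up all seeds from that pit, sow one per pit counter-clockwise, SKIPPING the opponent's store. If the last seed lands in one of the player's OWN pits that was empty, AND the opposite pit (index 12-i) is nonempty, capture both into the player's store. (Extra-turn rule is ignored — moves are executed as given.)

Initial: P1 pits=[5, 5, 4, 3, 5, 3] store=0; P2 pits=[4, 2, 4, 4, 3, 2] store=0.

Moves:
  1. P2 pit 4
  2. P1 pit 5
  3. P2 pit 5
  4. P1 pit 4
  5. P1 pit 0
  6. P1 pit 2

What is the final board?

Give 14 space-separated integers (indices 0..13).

Move 1: P2 pit4 -> P1=[6,5,4,3,5,3](0) P2=[4,2,4,4,0,3](1)
Move 2: P1 pit5 -> P1=[6,5,4,3,5,0](1) P2=[5,3,4,4,0,3](1)
Move 3: P2 pit5 -> P1=[7,6,4,3,5,0](1) P2=[5,3,4,4,0,0](2)
Move 4: P1 pit4 -> P1=[7,6,4,3,0,1](2) P2=[6,4,5,4,0,0](2)
Move 5: P1 pit0 -> P1=[0,7,5,4,1,2](3) P2=[7,4,5,4,0,0](2)
Move 6: P1 pit2 -> P1=[0,7,0,5,2,3](4) P2=[8,4,5,4,0,0](2)

Answer: 0 7 0 5 2 3 4 8 4 5 4 0 0 2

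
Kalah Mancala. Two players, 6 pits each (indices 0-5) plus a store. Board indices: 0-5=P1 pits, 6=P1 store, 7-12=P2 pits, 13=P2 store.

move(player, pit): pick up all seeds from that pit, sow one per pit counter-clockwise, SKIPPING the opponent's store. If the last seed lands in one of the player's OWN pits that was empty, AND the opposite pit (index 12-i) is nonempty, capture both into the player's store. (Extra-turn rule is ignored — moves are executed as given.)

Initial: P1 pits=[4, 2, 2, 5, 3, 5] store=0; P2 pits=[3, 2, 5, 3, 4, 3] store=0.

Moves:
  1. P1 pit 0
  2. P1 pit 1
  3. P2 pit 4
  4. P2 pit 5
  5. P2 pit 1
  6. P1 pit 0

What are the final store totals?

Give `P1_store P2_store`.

Answer: 0 2

Derivation:
Move 1: P1 pit0 -> P1=[0,3,3,6,4,5](0) P2=[3,2,5,3,4,3](0)
Move 2: P1 pit1 -> P1=[0,0,4,7,5,5](0) P2=[3,2,5,3,4,3](0)
Move 3: P2 pit4 -> P1=[1,1,4,7,5,5](0) P2=[3,2,5,3,0,4](1)
Move 4: P2 pit5 -> P1=[2,2,5,7,5,5](0) P2=[3,2,5,3,0,0](2)
Move 5: P2 pit1 -> P1=[2,2,5,7,5,5](0) P2=[3,0,6,4,0,0](2)
Move 6: P1 pit0 -> P1=[0,3,6,7,5,5](0) P2=[3,0,6,4,0,0](2)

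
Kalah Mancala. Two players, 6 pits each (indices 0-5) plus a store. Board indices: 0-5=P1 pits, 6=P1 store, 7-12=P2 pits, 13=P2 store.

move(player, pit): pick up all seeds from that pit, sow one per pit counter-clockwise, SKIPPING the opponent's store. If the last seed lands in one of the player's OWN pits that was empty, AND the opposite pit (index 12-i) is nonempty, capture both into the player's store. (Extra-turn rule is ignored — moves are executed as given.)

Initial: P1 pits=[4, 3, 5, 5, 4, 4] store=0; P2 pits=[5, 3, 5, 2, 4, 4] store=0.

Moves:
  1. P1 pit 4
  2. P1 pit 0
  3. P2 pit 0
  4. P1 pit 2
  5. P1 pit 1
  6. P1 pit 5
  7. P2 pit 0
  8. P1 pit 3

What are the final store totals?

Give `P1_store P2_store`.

Answer: 9 1

Derivation:
Move 1: P1 pit4 -> P1=[4,3,5,5,0,5](1) P2=[6,4,5,2,4,4](0)
Move 2: P1 pit0 -> P1=[0,4,6,6,0,5](6) P2=[6,0,5,2,4,4](0)
Move 3: P2 pit0 -> P1=[0,4,6,6,0,5](6) P2=[0,1,6,3,5,5](1)
Move 4: P1 pit2 -> P1=[0,4,0,7,1,6](7) P2=[1,2,6,3,5,5](1)
Move 5: P1 pit1 -> P1=[0,0,1,8,2,7](7) P2=[1,2,6,3,5,5](1)
Move 6: P1 pit5 -> P1=[0,0,1,8,2,0](8) P2=[2,3,7,4,6,6](1)
Move 7: P2 pit0 -> P1=[0,0,1,8,2,0](8) P2=[0,4,8,4,6,6](1)
Move 8: P1 pit3 -> P1=[0,0,1,0,3,1](9) P2=[1,5,9,5,7,6](1)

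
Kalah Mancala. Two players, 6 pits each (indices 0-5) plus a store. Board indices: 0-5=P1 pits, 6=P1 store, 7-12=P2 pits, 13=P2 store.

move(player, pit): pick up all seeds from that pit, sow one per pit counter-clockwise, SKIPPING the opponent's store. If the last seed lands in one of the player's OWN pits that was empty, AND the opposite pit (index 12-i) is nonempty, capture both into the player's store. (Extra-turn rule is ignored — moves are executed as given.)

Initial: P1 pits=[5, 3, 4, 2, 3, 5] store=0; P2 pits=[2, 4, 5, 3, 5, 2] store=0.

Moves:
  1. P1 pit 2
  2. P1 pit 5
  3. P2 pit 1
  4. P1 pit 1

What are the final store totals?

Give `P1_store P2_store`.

Answer: 2 1

Derivation:
Move 1: P1 pit2 -> P1=[5,3,0,3,4,6](1) P2=[2,4,5,3,5,2](0)
Move 2: P1 pit5 -> P1=[5,3,0,3,4,0](2) P2=[3,5,6,4,6,2](0)
Move 3: P2 pit1 -> P1=[5,3,0,3,4,0](2) P2=[3,0,7,5,7,3](1)
Move 4: P1 pit1 -> P1=[5,0,1,4,5,0](2) P2=[3,0,7,5,7,3](1)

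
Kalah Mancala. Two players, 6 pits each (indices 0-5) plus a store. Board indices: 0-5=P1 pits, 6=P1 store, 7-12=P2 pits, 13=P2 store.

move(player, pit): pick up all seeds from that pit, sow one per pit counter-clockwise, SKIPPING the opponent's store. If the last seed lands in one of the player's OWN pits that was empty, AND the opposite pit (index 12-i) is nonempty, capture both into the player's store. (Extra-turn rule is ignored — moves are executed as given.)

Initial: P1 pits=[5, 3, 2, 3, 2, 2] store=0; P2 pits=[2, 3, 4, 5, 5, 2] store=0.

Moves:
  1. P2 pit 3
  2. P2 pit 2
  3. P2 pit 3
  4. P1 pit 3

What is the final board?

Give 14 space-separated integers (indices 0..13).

Answer: 6 4 2 0 3 3 1 2 3 0 0 8 4 2

Derivation:
Move 1: P2 pit3 -> P1=[6,4,2,3,2,2](0) P2=[2,3,4,0,6,3](1)
Move 2: P2 pit2 -> P1=[6,4,2,3,2,2](0) P2=[2,3,0,1,7,4](2)
Move 3: P2 pit3 -> P1=[6,4,2,3,2,2](0) P2=[2,3,0,0,8,4](2)
Move 4: P1 pit3 -> P1=[6,4,2,0,3,3](1) P2=[2,3,0,0,8,4](2)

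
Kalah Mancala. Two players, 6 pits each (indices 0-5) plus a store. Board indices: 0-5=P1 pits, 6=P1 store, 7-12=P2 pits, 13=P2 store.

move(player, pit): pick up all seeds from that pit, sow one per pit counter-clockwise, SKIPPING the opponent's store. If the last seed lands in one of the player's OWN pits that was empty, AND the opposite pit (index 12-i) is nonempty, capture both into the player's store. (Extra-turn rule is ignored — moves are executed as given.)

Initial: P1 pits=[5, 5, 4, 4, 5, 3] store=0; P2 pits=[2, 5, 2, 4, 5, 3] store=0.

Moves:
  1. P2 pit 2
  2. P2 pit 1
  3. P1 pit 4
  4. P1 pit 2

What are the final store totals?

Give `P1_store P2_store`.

Move 1: P2 pit2 -> P1=[5,5,4,4,5,3](0) P2=[2,5,0,5,6,3](0)
Move 2: P2 pit1 -> P1=[5,5,4,4,5,3](0) P2=[2,0,1,6,7,4](1)
Move 3: P1 pit4 -> P1=[5,5,4,4,0,4](1) P2=[3,1,2,6,7,4](1)
Move 4: P1 pit2 -> P1=[5,5,0,5,1,5](2) P2=[3,1,2,6,7,4](1)

Answer: 2 1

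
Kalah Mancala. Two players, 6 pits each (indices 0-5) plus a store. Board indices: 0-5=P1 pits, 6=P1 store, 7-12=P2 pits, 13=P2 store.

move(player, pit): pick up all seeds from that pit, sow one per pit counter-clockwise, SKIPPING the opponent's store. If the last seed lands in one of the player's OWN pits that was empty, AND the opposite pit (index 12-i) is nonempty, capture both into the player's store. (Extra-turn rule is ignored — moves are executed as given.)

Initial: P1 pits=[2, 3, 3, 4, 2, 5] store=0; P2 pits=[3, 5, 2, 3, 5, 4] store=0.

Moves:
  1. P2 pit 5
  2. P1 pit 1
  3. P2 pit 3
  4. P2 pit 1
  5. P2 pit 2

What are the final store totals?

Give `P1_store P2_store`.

Move 1: P2 pit5 -> P1=[3,4,4,4,2,5](0) P2=[3,5,2,3,5,0](1)
Move 2: P1 pit1 -> P1=[3,0,5,5,3,6](0) P2=[3,5,2,3,5,0](1)
Move 3: P2 pit3 -> P1=[3,0,5,5,3,6](0) P2=[3,5,2,0,6,1](2)
Move 4: P2 pit1 -> P1=[3,0,5,5,3,6](0) P2=[3,0,3,1,7,2](3)
Move 5: P2 pit2 -> P1=[3,0,5,5,3,6](0) P2=[3,0,0,2,8,3](3)

Answer: 0 3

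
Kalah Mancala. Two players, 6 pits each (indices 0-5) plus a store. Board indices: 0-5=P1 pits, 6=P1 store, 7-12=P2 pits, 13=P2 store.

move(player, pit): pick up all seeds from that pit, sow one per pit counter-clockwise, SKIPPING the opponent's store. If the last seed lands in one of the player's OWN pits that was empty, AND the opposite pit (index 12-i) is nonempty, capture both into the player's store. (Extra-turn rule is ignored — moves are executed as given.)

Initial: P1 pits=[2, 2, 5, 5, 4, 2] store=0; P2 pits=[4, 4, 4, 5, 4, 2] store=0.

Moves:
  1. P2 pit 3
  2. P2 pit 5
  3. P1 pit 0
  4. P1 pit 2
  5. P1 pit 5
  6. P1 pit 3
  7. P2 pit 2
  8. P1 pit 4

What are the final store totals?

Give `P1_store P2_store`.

Move 1: P2 pit3 -> P1=[3,3,5,5,4,2](0) P2=[4,4,4,0,5,3](1)
Move 2: P2 pit5 -> P1=[4,4,5,5,4,2](0) P2=[4,4,4,0,5,0](2)
Move 3: P1 pit0 -> P1=[0,5,6,6,5,2](0) P2=[4,4,4,0,5,0](2)
Move 4: P1 pit2 -> P1=[0,5,0,7,6,3](1) P2=[5,5,4,0,5,0](2)
Move 5: P1 pit5 -> P1=[0,5,0,7,6,0](2) P2=[6,6,4,0,5,0](2)
Move 6: P1 pit3 -> P1=[0,5,0,0,7,1](3) P2=[7,7,5,1,5,0](2)
Move 7: P2 pit2 -> P1=[1,5,0,0,7,1](3) P2=[7,7,0,2,6,1](3)
Move 8: P1 pit4 -> P1=[1,5,0,0,0,2](4) P2=[8,8,1,3,7,1](3)

Answer: 4 3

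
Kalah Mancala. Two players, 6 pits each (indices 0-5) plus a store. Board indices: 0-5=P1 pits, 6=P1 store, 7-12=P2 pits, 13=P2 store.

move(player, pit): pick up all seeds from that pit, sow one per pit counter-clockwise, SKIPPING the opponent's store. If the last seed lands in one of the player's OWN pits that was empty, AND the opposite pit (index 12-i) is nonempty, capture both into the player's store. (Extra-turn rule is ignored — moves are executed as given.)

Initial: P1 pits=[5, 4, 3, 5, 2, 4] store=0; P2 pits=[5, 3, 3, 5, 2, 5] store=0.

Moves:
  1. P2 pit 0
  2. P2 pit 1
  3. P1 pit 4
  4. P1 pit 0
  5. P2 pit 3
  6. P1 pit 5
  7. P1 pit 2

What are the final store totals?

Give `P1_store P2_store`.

Answer: 3 1

Derivation:
Move 1: P2 pit0 -> P1=[5,4,3,5,2,4](0) P2=[0,4,4,6,3,6](0)
Move 2: P2 pit1 -> P1=[5,4,3,5,2,4](0) P2=[0,0,5,7,4,7](0)
Move 3: P1 pit4 -> P1=[5,4,3,5,0,5](1) P2=[0,0,5,7,4,7](0)
Move 4: P1 pit0 -> P1=[0,5,4,6,1,6](1) P2=[0,0,5,7,4,7](0)
Move 5: P2 pit3 -> P1=[1,6,5,7,1,6](1) P2=[0,0,5,0,5,8](1)
Move 6: P1 pit5 -> P1=[1,6,5,7,1,0](2) P2=[1,1,6,1,6,8](1)
Move 7: P1 pit2 -> P1=[1,6,0,8,2,1](3) P2=[2,1,6,1,6,8](1)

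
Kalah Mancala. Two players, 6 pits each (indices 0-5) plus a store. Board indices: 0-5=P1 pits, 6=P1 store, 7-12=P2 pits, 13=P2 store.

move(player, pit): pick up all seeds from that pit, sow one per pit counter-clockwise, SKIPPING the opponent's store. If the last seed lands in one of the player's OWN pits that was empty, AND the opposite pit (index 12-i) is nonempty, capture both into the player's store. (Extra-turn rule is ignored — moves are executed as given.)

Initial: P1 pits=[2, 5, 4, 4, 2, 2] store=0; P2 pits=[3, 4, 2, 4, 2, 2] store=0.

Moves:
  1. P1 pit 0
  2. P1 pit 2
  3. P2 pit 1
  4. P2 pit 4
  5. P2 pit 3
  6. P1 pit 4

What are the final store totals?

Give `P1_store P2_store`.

Move 1: P1 pit0 -> P1=[0,6,5,4,2,2](0) P2=[3,4,2,4,2,2](0)
Move 2: P1 pit2 -> P1=[0,6,0,5,3,3](1) P2=[4,4,2,4,2,2](0)
Move 3: P2 pit1 -> P1=[0,6,0,5,3,3](1) P2=[4,0,3,5,3,3](0)
Move 4: P2 pit4 -> P1=[1,6,0,5,3,3](1) P2=[4,0,3,5,0,4](1)
Move 5: P2 pit3 -> P1=[2,7,0,5,3,3](1) P2=[4,0,3,0,1,5](2)
Move 6: P1 pit4 -> P1=[2,7,0,5,0,4](2) P2=[5,0,3,0,1,5](2)

Answer: 2 2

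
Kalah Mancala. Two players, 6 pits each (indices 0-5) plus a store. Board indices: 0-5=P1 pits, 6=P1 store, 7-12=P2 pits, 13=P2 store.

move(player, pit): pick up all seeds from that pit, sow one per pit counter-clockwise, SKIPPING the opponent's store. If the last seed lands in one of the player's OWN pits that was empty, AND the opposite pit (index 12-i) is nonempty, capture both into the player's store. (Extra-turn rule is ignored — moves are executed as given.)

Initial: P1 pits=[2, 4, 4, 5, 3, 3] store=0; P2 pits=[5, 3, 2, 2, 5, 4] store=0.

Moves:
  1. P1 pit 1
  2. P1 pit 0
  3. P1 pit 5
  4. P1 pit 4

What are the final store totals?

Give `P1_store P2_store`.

Move 1: P1 pit1 -> P1=[2,0,5,6,4,4](0) P2=[5,3,2,2,5,4](0)
Move 2: P1 pit0 -> P1=[0,1,6,6,4,4](0) P2=[5,3,2,2,5,4](0)
Move 3: P1 pit5 -> P1=[0,1,6,6,4,0](1) P2=[6,4,3,2,5,4](0)
Move 4: P1 pit4 -> P1=[0,1,6,6,0,1](2) P2=[7,5,3,2,5,4](0)

Answer: 2 0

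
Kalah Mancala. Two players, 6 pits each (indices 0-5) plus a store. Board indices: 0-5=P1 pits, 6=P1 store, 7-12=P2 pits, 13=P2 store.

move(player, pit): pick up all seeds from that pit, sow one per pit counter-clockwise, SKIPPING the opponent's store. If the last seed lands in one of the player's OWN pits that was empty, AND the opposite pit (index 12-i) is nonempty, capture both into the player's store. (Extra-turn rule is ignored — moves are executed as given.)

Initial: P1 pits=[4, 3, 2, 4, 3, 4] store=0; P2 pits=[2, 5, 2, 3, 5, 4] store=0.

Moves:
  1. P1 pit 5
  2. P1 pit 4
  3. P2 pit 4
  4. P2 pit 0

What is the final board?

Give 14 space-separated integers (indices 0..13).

Answer: 5 0 3 4 0 1 2 0 7 4 4 0 5 6

Derivation:
Move 1: P1 pit5 -> P1=[4,3,2,4,3,0](1) P2=[3,6,3,3,5,4](0)
Move 2: P1 pit4 -> P1=[4,3,2,4,0,1](2) P2=[4,6,3,3,5,4](0)
Move 3: P2 pit4 -> P1=[5,4,3,4,0,1](2) P2=[4,6,3,3,0,5](1)
Move 4: P2 pit0 -> P1=[5,0,3,4,0,1](2) P2=[0,7,4,4,0,5](6)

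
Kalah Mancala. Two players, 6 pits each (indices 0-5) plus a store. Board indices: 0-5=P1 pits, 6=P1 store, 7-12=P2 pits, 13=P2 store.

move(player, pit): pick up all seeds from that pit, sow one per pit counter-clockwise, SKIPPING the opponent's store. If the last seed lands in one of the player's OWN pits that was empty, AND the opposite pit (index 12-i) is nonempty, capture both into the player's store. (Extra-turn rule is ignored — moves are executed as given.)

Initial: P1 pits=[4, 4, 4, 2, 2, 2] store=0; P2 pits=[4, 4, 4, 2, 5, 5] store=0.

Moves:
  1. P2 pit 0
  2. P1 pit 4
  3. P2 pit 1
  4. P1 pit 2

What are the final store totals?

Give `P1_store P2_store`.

Answer: 2 1

Derivation:
Move 1: P2 pit0 -> P1=[4,4,4,2,2,2](0) P2=[0,5,5,3,6,5](0)
Move 2: P1 pit4 -> P1=[4,4,4,2,0,3](1) P2=[0,5,5,3,6,5](0)
Move 3: P2 pit1 -> P1=[4,4,4,2,0,3](1) P2=[0,0,6,4,7,6](1)
Move 4: P1 pit2 -> P1=[4,4,0,3,1,4](2) P2=[0,0,6,4,7,6](1)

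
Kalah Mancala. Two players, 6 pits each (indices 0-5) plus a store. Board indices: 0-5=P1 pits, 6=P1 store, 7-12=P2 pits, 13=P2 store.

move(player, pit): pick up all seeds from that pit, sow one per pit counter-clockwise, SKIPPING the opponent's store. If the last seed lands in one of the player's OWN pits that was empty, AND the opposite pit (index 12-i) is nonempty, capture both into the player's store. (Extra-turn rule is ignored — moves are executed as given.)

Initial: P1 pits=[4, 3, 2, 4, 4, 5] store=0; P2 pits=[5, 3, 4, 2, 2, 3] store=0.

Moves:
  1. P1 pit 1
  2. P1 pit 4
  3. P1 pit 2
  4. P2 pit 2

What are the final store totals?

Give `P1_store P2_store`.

Move 1: P1 pit1 -> P1=[4,0,3,5,5,5](0) P2=[5,3,4,2,2,3](0)
Move 2: P1 pit4 -> P1=[4,0,3,5,0,6](1) P2=[6,4,5,2,2,3](0)
Move 3: P1 pit2 -> P1=[4,0,0,6,1,7](1) P2=[6,4,5,2,2,3](0)
Move 4: P2 pit2 -> P1=[5,0,0,6,1,7](1) P2=[6,4,0,3,3,4](1)

Answer: 1 1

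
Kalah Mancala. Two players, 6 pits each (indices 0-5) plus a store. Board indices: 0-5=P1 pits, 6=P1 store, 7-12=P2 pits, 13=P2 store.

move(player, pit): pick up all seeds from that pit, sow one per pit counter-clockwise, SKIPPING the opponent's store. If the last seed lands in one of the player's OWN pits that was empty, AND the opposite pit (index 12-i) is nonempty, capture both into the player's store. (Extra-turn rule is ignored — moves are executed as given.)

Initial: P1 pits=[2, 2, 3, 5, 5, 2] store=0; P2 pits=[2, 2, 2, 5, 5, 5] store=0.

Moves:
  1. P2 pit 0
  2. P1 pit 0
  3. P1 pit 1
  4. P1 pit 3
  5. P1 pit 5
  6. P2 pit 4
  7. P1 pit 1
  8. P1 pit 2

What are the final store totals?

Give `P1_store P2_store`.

Answer: 3 1

Derivation:
Move 1: P2 pit0 -> P1=[2,2,3,5,5,2](0) P2=[0,3,3,5,5,5](0)
Move 2: P1 pit0 -> P1=[0,3,4,5,5,2](0) P2=[0,3,3,5,5,5](0)
Move 3: P1 pit1 -> P1=[0,0,5,6,6,2](0) P2=[0,3,3,5,5,5](0)
Move 4: P1 pit3 -> P1=[0,0,5,0,7,3](1) P2=[1,4,4,5,5,5](0)
Move 5: P1 pit5 -> P1=[0,0,5,0,7,0](2) P2=[2,5,4,5,5,5](0)
Move 6: P2 pit4 -> P1=[1,1,6,0,7,0](2) P2=[2,5,4,5,0,6](1)
Move 7: P1 pit1 -> P1=[1,0,7,0,7,0](2) P2=[2,5,4,5,0,6](1)
Move 8: P1 pit2 -> P1=[1,0,0,1,8,1](3) P2=[3,6,5,5,0,6](1)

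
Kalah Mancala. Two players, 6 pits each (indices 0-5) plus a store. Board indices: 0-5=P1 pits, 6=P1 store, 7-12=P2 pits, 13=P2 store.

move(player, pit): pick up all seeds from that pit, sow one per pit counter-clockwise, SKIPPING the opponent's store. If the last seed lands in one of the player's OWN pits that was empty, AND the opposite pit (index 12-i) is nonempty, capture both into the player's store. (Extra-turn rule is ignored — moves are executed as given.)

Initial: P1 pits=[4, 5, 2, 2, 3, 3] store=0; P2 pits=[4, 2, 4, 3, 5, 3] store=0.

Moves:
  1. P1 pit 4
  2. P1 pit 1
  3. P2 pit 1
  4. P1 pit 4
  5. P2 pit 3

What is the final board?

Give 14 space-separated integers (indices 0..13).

Move 1: P1 pit4 -> P1=[4,5,2,2,0,4](1) P2=[5,2,4,3,5,3](0)
Move 2: P1 pit1 -> P1=[4,0,3,3,1,5](2) P2=[5,2,4,3,5,3](0)
Move 3: P2 pit1 -> P1=[4,0,3,3,1,5](2) P2=[5,0,5,4,5,3](0)
Move 4: P1 pit4 -> P1=[4,0,3,3,0,6](2) P2=[5,0,5,4,5,3](0)
Move 5: P2 pit3 -> P1=[5,0,3,3,0,6](2) P2=[5,0,5,0,6,4](1)

Answer: 5 0 3 3 0 6 2 5 0 5 0 6 4 1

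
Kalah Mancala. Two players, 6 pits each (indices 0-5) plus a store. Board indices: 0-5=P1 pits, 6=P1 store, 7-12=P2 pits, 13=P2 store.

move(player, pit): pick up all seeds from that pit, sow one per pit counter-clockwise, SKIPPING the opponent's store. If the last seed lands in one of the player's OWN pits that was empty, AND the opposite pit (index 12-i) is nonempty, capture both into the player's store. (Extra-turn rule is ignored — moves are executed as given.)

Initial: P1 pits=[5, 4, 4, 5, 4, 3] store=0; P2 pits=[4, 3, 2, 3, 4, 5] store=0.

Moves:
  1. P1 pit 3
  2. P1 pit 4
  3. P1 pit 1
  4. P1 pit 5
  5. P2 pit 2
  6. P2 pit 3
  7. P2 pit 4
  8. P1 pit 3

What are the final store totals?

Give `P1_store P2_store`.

Move 1: P1 pit3 -> P1=[5,4,4,0,5,4](1) P2=[5,4,2,3,4,5](0)
Move 2: P1 pit4 -> P1=[5,4,4,0,0,5](2) P2=[6,5,3,3,4,5](0)
Move 3: P1 pit1 -> P1=[5,0,5,1,1,6](2) P2=[6,5,3,3,4,5](0)
Move 4: P1 pit5 -> P1=[5,0,5,1,1,0](3) P2=[7,6,4,4,5,5](0)
Move 5: P2 pit2 -> P1=[5,0,5,1,1,0](3) P2=[7,6,0,5,6,6](1)
Move 6: P2 pit3 -> P1=[6,1,5,1,1,0](3) P2=[7,6,0,0,7,7](2)
Move 7: P2 pit4 -> P1=[7,2,6,2,2,0](3) P2=[7,6,0,0,0,8](3)
Move 8: P1 pit3 -> P1=[7,2,6,0,3,0](11) P2=[0,6,0,0,0,8](3)

Answer: 11 3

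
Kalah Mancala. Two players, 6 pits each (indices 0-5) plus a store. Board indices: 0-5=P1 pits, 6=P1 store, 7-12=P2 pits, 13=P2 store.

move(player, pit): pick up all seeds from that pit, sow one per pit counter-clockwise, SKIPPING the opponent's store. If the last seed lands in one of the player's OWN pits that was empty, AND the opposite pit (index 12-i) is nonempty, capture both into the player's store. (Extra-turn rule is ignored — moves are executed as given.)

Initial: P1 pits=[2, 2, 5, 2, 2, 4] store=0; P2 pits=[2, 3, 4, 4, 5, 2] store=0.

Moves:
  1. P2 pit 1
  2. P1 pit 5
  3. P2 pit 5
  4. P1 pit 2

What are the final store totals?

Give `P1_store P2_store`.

Answer: 2 1

Derivation:
Move 1: P2 pit1 -> P1=[2,2,5,2,2,4](0) P2=[2,0,5,5,6,2](0)
Move 2: P1 pit5 -> P1=[2,2,5,2,2,0](1) P2=[3,1,6,5,6,2](0)
Move 3: P2 pit5 -> P1=[3,2,5,2,2,0](1) P2=[3,1,6,5,6,0](1)
Move 4: P1 pit2 -> P1=[3,2,0,3,3,1](2) P2=[4,1,6,5,6,0](1)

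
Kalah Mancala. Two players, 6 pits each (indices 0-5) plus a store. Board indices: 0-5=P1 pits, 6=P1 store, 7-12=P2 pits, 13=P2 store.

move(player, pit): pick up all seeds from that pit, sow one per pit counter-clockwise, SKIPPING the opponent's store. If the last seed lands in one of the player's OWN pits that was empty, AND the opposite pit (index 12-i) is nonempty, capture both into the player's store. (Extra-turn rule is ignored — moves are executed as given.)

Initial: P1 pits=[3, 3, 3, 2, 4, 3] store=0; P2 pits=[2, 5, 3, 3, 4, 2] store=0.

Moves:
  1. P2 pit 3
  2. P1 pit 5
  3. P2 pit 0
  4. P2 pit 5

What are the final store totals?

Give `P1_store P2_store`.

Move 1: P2 pit3 -> P1=[3,3,3,2,4,3](0) P2=[2,5,3,0,5,3](1)
Move 2: P1 pit5 -> P1=[3,3,3,2,4,0](1) P2=[3,6,3,0,5,3](1)
Move 3: P2 pit0 -> P1=[3,3,0,2,4,0](1) P2=[0,7,4,0,5,3](5)
Move 4: P2 pit5 -> P1=[4,4,0,2,4,0](1) P2=[0,7,4,0,5,0](6)

Answer: 1 6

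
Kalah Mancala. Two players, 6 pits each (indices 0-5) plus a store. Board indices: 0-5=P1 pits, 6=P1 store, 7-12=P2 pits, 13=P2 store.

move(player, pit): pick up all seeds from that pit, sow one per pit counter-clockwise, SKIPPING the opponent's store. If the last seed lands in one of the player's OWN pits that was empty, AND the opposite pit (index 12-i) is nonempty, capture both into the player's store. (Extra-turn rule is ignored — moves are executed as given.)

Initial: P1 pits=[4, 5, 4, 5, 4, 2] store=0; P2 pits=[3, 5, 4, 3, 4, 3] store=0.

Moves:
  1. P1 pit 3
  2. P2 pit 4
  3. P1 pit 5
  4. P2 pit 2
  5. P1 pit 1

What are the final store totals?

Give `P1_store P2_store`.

Answer: 3 2

Derivation:
Move 1: P1 pit3 -> P1=[4,5,4,0,5,3](1) P2=[4,6,4,3,4,3](0)
Move 2: P2 pit4 -> P1=[5,6,4,0,5,3](1) P2=[4,6,4,3,0,4](1)
Move 3: P1 pit5 -> P1=[5,6,4,0,5,0](2) P2=[5,7,4,3,0,4](1)
Move 4: P2 pit2 -> P1=[5,6,4,0,5,0](2) P2=[5,7,0,4,1,5](2)
Move 5: P1 pit1 -> P1=[5,0,5,1,6,1](3) P2=[6,7,0,4,1,5](2)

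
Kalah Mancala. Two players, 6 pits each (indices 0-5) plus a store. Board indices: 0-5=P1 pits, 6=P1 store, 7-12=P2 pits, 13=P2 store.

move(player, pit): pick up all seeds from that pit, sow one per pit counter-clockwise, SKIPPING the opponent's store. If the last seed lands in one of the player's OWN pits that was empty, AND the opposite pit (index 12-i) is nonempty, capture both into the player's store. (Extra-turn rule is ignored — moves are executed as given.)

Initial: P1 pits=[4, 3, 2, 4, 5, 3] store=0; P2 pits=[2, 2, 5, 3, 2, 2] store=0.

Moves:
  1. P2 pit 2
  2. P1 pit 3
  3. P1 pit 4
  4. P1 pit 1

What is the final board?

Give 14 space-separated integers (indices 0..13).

Answer: 5 0 3 1 0 5 6 4 0 1 5 3 3 1

Derivation:
Move 1: P2 pit2 -> P1=[5,3,2,4,5,3](0) P2=[2,2,0,4,3,3](1)
Move 2: P1 pit3 -> P1=[5,3,2,0,6,4](1) P2=[3,2,0,4,3,3](1)
Move 3: P1 pit4 -> P1=[5,3,2,0,0,5](2) P2=[4,3,1,5,3,3](1)
Move 4: P1 pit1 -> P1=[5,0,3,1,0,5](6) P2=[4,0,1,5,3,3](1)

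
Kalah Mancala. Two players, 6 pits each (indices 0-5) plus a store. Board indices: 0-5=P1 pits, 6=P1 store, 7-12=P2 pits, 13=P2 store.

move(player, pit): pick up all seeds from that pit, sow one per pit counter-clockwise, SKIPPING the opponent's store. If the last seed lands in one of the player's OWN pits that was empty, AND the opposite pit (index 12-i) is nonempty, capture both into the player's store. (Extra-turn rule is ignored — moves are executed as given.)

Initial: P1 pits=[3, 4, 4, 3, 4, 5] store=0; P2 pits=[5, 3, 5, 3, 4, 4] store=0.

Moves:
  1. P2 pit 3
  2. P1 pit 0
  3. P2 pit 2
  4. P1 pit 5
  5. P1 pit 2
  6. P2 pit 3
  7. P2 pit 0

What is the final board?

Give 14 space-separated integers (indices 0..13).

Answer: 2 5 0 5 5 1 2 0 5 2 1 8 8 3

Derivation:
Move 1: P2 pit3 -> P1=[3,4,4,3,4,5](0) P2=[5,3,5,0,5,5](1)
Move 2: P1 pit0 -> P1=[0,5,5,4,4,5](0) P2=[5,3,5,0,5,5](1)
Move 3: P2 pit2 -> P1=[1,5,5,4,4,5](0) P2=[5,3,0,1,6,6](2)
Move 4: P1 pit5 -> P1=[1,5,5,4,4,0](1) P2=[6,4,1,2,6,6](2)
Move 5: P1 pit2 -> P1=[1,5,0,5,5,1](2) P2=[7,4,1,2,6,6](2)
Move 6: P2 pit3 -> P1=[1,5,0,5,5,1](2) P2=[7,4,1,0,7,7](2)
Move 7: P2 pit0 -> P1=[2,5,0,5,5,1](2) P2=[0,5,2,1,8,8](3)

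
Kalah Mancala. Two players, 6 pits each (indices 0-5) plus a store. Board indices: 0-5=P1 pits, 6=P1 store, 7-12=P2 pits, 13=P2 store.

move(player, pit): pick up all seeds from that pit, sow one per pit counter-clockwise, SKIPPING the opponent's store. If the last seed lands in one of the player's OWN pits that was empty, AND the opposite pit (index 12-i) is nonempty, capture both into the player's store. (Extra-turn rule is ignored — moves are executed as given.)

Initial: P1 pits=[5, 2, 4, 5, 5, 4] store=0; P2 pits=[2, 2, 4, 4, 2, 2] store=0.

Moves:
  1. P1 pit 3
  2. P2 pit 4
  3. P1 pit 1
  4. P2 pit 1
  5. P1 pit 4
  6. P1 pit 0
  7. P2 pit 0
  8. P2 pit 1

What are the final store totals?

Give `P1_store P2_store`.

Move 1: P1 pit3 -> P1=[5,2,4,0,6,5](1) P2=[3,3,4,4,2,2](0)
Move 2: P2 pit4 -> P1=[5,2,4,0,6,5](1) P2=[3,3,4,4,0,3](1)
Move 3: P1 pit1 -> P1=[5,0,5,0,6,5](6) P2=[3,3,0,4,0,3](1)
Move 4: P2 pit1 -> P1=[5,0,5,0,6,5](6) P2=[3,0,1,5,1,3](1)
Move 5: P1 pit4 -> P1=[5,0,5,0,0,6](7) P2=[4,1,2,6,1,3](1)
Move 6: P1 pit0 -> P1=[0,1,6,1,1,7](7) P2=[4,1,2,6,1,3](1)
Move 7: P2 pit0 -> P1=[0,1,6,1,1,7](7) P2=[0,2,3,7,2,3](1)
Move 8: P2 pit1 -> P1=[0,1,6,1,1,7](7) P2=[0,0,4,8,2,3](1)

Answer: 7 1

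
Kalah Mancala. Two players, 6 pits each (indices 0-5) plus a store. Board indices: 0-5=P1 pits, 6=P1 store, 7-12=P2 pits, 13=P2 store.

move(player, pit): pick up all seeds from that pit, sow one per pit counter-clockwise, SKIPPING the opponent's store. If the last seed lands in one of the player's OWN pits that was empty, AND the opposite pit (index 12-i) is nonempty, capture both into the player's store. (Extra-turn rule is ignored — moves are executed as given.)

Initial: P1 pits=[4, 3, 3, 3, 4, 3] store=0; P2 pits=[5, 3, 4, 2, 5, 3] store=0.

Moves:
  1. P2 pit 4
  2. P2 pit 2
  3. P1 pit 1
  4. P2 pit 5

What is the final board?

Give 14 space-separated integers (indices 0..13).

Move 1: P2 pit4 -> P1=[5,4,4,3,4,3](0) P2=[5,3,4,2,0,4](1)
Move 2: P2 pit2 -> P1=[5,4,4,3,4,3](0) P2=[5,3,0,3,1,5](2)
Move 3: P1 pit1 -> P1=[5,0,5,4,5,4](0) P2=[5,3,0,3,1,5](2)
Move 4: P2 pit5 -> P1=[6,1,6,5,5,4](0) P2=[5,3,0,3,1,0](3)

Answer: 6 1 6 5 5 4 0 5 3 0 3 1 0 3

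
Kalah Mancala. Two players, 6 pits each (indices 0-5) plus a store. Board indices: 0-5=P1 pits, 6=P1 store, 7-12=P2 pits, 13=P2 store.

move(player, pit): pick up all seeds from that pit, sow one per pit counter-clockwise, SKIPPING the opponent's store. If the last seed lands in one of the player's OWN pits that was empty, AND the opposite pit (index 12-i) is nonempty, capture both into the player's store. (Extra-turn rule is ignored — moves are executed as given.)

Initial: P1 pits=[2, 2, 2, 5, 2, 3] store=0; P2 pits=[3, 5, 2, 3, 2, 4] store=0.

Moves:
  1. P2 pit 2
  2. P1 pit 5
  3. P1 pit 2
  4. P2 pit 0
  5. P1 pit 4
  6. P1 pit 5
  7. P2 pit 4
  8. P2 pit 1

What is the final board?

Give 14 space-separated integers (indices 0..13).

Answer: 4 4 0 6 0 0 3 1 0 2 6 1 6 2

Derivation:
Move 1: P2 pit2 -> P1=[2,2,2,5,2,3](0) P2=[3,5,0,4,3,4](0)
Move 2: P1 pit5 -> P1=[2,2,2,5,2,0](1) P2=[4,6,0,4,3,4](0)
Move 3: P1 pit2 -> P1=[2,2,0,6,3,0](1) P2=[4,6,0,4,3,4](0)
Move 4: P2 pit0 -> P1=[2,2,0,6,3,0](1) P2=[0,7,1,5,4,4](0)
Move 5: P1 pit4 -> P1=[2,2,0,6,0,1](2) P2=[1,7,1,5,4,4](0)
Move 6: P1 pit5 -> P1=[2,2,0,6,0,0](3) P2=[1,7,1,5,4,4](0)
Move 7: P2 pit4 -> P1=[3,3,0,6,0,0](3) P2=[1,7,1,5,0,5](1)
Move 8: P2 pit1 -> P1=[4,4,0,6,0,0](3) P2=[1,0,2,6,1,6](2)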